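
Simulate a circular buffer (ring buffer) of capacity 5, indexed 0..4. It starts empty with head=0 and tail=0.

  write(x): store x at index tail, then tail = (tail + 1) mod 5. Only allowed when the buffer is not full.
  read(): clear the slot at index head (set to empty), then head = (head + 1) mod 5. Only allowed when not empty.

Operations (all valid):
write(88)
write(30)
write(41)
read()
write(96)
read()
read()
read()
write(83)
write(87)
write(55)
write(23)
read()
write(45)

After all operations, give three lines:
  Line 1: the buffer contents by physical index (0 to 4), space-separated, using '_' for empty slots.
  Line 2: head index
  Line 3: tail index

write(88): buf=[88 _ _ _ _], head=0, tail=1, size=1
write(30): buf=[88 30 _ _ _], head=0, tail=2, size=2
write(41): buf=[88 30 41 _ _], head=0, tail=3, size=3
read(): buf=[_ 30 41 _ _], head=1, tail=3, size=2
write(96): buf=[_ 30 41 96 _], head=1, tail=4, size=3
read(): buf=[_ _ 41 96 _], head=2, tail=4, size=2
read(): buf=[_ _ _ 96 _], head=3, tail=4, size=1
read(): buf=[_ _ _ _ _], head=4, tail=4, size=0
write(83): buf=[_ _ _ _ 83], head=4, tail=0, size=1
write(87): buf=[87 _ _ _ 83], head=4, tail=1, size=2
write(55): buf=[87 55 _ _ 83], head=4, tail=2, size=3
write(23): buf=[87 55 23 _ 83], head=4, tail=3, size=4
read(): buf=[87 55 23 _ _], head=0, tail=3, size=3
write(45): buf=[87 55 23 45 _], head=0, tail=4, size=4

Answer: 87 55 23 45 _
0
4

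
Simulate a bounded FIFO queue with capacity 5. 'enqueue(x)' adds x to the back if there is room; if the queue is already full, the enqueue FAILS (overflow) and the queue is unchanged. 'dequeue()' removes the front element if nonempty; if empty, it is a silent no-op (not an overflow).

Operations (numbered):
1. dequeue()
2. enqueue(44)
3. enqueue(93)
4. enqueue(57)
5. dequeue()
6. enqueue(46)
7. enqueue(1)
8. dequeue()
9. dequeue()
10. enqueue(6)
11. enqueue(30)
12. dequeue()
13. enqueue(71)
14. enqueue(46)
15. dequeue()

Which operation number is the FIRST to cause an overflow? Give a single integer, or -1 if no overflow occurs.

1. dequeue(): empty, no-op, size=0
2. enqueue(44): size=1
3. enqueue(93): size=2
4. enqueue(57): size=3
5. dequeue(): size=2
6. enqueue(46): size=3
7. enqueue(1): size=4
8. dequeue(): size=3
9. dequeue(): size=2
10. enqueue(6): size=3
11. enqueue(30): size=4
12. dequeue(): size=3
13. enqueue(71): size=4
14. enqueue(46): size=5
15. dequeue(): size=4

Answer: -1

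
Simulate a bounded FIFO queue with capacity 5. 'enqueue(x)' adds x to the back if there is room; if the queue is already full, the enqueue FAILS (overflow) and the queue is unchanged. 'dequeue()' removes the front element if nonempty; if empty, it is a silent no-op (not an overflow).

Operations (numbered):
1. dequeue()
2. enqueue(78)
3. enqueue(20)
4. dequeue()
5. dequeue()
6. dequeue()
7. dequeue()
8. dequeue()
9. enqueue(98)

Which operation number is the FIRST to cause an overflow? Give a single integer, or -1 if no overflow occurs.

Answer: -1

Derivation:
1. dequeue(): empty, no-op, size=0
2. enqueue(78): size=1
3. enqueue(20): size=2
4. dequeue(): size=1
5. dequeue(): size=0
6. dequeue(): empty, no-op, size=0
7. dequeue(): empty, no-op, size=0
8. dequeue(): empty, no-op, size=0
9. enqueue(98): size=1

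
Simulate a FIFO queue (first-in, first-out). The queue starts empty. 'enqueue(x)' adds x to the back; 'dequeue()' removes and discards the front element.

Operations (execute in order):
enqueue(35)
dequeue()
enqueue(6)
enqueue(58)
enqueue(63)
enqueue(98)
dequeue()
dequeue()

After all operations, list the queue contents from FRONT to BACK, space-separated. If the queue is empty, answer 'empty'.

enqueue(35): [35]
dequeue(): []
enqueue(6): [6]
enqueue(58): [6, 58]
enqueue(63): [6, 58, 63]
enqueue(98): [6, 58, 63, 98]
dequeue(): [58, 63, 98]
dequeue(): [63, 98]

Answer: 63 98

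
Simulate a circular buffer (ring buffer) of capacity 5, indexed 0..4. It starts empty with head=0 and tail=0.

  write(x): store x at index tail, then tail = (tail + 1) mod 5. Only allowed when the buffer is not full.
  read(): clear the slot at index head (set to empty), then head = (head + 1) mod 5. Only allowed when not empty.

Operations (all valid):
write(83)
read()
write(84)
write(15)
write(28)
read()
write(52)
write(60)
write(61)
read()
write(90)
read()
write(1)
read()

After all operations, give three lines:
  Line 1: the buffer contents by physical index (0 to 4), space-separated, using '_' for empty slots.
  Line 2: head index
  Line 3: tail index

write(83): buf=[83 _ _ _ _], head=0, tail=1, size=1
read(): buf=[_ _ _ _ _], head=1, tail=1, size=0
write(84): buf=[_ 84 _ _ _], head=1, tail=2, size=1
write(15): buf=[_ 84 15 _ _], head=1, tail=3, size=2
write(28): buf=[_ 84 15 28 _], head=1, tail=4, size=3
read(): buf=[_ _ 15 28 _], head=2, tail=4, size=2
write(52): buf=[_ _ 15 28 52], head=2, tail=0, size=3
write(60): buf=[60 _ 15 28 52], head=2, tail=1, size=4
write(61): buf=[60 61 15 28 52], head=2, tail=2, size=5
read(): buf=[60 61 _ 28 52], head=3, tail=2, size=4
write(90): buf=[60 61 90 28 52], head=3, tail=3, size=5
read(): buf=[60 61 90 _ 52], head=4, tail=3, size=4
write(1): buf=[60 61 90 1 52], head=4, tail=4, size=5
read(): buf=[60 61 90 1 _], head=0, tail=4, size=4

Answer: 60 61 90 1 _
0
4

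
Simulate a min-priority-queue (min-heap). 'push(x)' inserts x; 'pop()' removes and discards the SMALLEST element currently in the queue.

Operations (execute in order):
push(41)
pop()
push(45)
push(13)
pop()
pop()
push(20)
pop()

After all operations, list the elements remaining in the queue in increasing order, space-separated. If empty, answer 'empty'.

Answer: empty

Derivation:
push(41): heap contents = [41]
pop() → 41: heap contents = []
push(45): heap contents = [45]
push(13): heap contents = [13, 45]
pop() → 13: heap contents = [45]
pop() → 45: heap contents = []
push(20): heap contents = [20]
pop() → 20: heap contents = []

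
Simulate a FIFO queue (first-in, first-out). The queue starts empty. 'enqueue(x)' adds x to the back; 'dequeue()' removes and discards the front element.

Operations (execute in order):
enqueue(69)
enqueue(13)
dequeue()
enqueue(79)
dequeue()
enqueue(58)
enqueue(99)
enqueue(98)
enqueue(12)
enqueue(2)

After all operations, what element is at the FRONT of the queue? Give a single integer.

Answer: 79

Derivation:
enqueue(69): queue = [69]
enqueue(13): queue = [69, 13]
dequeue(): queue = [13]
enqueue(79): queue = [13, 79]
dequeue(): queue = [79]
enqueue(58): queue = [79, 58]
enqueue(99): queue = [79, 58, 99]
enqueue(98): queue = [79, 58, 99, 98]
enqueue(12): queue = [79, 58, 99, 98, 12]
enqueue(2): queue = [79, 58, 99, 98, 12, 2]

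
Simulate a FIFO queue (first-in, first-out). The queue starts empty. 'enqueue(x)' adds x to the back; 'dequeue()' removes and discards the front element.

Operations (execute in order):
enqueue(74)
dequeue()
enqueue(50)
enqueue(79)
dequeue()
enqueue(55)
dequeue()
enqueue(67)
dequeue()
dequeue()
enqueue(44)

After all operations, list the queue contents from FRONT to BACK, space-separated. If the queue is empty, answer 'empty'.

Answer: 44

Derivation:
enqueue(74): [74]
dequeue(): []
enqueue(50): [50]
enqueue(79): [50, 79]
dequeue(): [79]
enqueue(55): [79, 55]
dequeue(): [55]
enqueue(67): [55, 67]
dequeue(): [67]
dequeue(): []
enqueue(44): [44]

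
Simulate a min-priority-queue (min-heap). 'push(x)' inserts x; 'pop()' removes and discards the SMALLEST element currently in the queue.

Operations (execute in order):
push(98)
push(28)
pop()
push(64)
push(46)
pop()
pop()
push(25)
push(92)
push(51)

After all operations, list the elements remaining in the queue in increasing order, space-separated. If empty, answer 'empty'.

push(98): heap contents = [98]
push(28): heap contents = [28, 98]
pop() → 28: heap contents = [98]
push(64): heap contents = [64, 98]
push(46): heap contents = [46, 64, 98]
pop() → 46: heap contents = [64, 98]
pop() → 64: heap contents = [98]
push(25): heap contents = [25, 98]
push(92): heap contents = [25, 92, 98]
push(51): heap contents = [25, 51, 92, 98]

Answer: 25 51 92 98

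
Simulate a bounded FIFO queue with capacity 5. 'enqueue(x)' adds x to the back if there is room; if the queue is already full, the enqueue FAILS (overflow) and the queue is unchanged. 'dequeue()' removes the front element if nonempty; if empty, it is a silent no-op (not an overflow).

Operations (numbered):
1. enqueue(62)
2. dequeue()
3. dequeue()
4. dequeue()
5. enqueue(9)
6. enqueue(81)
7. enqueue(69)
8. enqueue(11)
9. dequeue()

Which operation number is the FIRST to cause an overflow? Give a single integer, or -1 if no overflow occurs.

Answer: -1

Derivation:
1. enqueue(62): size=1
2. dequeue(): size=0
3. dequeue(): empty, no-op, size=0
4. dequeue(): empty, no-op, size=0
5. enqueue(9): size=1
6. enqueue(81): size=2
7. enqueue(69): size=3
8. enqueue(11): size=4
9. dequeue(): size=3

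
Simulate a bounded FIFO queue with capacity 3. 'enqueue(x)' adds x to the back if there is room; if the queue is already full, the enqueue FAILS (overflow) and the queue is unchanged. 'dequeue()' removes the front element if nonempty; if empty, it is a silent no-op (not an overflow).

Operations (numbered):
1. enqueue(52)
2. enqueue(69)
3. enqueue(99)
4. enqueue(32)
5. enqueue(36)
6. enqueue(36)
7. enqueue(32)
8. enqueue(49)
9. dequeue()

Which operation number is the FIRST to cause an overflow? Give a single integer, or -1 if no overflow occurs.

Answer: 4

Derivation:
1. enqueue(52): size=1
2. enqueue(69): size=2
3. enqueue(99): size=3
4. enqueue(32): size=3=cap → OVERFLOW (fail)
5. enqueue(36): size=3=cap → OVERFLOW (fail)
6. enqueue(36): size=3=cap → OVERFLOW (fail)
7. enqueue(32): size=3=cap → OVERFLOW (fail)
8. enqueue(49): size=3=cap → OVERFLOW (fail)
9. dequeue(): size=2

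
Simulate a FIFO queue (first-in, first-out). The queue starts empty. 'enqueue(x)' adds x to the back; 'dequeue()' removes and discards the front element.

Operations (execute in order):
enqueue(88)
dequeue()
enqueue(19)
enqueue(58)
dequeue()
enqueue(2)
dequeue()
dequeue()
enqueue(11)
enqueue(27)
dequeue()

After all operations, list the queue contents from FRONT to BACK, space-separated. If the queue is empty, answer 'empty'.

Answer: 27

Derivation:
enqueue(88): [88]
dequeue(): []
enqueue(19): [19]
enqueue(58): [19, 58]
dequeue(): [58]
enqueue(2): [58, 2]
dequeue(): [2]
dequeue(): []
enqueue(11): [11]
enqueue(27): [11, 27]
dequeue(): [27]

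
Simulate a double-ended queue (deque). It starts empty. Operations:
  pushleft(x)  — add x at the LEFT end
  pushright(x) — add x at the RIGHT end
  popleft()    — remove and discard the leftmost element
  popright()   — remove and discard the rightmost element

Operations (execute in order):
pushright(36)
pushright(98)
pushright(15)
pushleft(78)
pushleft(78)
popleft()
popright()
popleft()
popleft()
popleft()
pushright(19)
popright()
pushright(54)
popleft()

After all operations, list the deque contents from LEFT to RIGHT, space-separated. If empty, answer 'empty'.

pushright(36): [36]
pushright(98): [36, 98]
pushright(15): [36, 98, 15]
pushleft(78): [78, 36, 98, 15]
pushleft(78): [78, 78, 36, 98, 15]
popleft(): [78, 36, 98, 15]
popright(): [78, 36, 98]
popleft(): [36, 98]
popleft(): [98]
popleft(): []
pushright(19): [19]
popright(): []
pushright(54): [54]
popleft(): []

Answer: empty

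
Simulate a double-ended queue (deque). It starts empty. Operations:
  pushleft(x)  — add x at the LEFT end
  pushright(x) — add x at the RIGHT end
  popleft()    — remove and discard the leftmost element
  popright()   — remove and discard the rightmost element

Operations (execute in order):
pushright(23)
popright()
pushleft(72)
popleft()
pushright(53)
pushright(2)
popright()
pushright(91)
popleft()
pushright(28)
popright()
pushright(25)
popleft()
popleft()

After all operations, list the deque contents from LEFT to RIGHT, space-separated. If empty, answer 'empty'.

Answer: empty

Derivation:
pushright(23): [23]
popright(): []
pushleft(72): [72]
popleft(): []
pushright(53): [53]
pushright(2): [53, 2]
popright(): [53]
pushright(91): [53, 91]
popleft(): [91]
pushright(28): [91, 28]
popright(): [91]
pushright(25): [91, 25]
popleft(): [25]
popleft(): []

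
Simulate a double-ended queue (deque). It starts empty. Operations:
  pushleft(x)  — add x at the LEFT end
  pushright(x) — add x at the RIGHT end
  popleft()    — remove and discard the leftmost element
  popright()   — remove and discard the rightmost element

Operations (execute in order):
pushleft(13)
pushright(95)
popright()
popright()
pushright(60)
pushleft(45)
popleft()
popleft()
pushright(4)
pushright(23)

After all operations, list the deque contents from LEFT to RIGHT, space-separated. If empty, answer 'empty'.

Answer: 4 23

Derivation:
pushleft(13): [13]
pushright(95): [13, 95]
popright(): [13]
popright(): []
pushright(60): [60]
pushleft(45): [45, 60]
popleft(): [60]
popleft(): []
pushright(4): [4]
pushright(23): [4, 23]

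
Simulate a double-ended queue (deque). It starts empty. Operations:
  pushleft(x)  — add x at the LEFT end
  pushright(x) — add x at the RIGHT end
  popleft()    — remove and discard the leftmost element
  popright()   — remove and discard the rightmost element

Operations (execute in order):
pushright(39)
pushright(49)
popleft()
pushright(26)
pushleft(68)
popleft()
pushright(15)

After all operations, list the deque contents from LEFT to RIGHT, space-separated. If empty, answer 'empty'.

Answer: 49 26 15

Derivation:
pushright(39): [39]
pushright(49): [39, 49]
popleft(): [49]
pushright(26): [49, 26]
pushleft(68): [68, 49, 26]
popleft(): [49, 26]
pushright(15): [49, 26, 15]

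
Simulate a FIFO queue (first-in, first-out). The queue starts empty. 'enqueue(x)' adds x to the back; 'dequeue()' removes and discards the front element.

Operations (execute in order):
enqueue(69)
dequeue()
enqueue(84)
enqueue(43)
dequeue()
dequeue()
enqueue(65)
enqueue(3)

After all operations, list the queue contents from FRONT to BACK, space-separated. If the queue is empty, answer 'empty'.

enqueue(69): [69]
dequeue(): []
enqueue(84): [84]
enqueue(43): [84, 43]
dequeue(): [43]
dequeue(): []
enqueue(65): [65]
enqueue(3): [65, 3]

Answer: 65 3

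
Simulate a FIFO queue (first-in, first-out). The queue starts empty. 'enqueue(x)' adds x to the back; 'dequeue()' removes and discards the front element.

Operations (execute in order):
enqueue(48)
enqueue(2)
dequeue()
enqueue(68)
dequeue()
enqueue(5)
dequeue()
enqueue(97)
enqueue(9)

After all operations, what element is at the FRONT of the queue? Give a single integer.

enqueue(48): queue = [48]
enqueue(2): queue = [48, 2]
dequeue(): queue = [2]
enqueue(68): queue = [2, 68]
dequeue(): queue = [68]
enqueue(5): queue = [68, 5]
dequeue(): queue = [5]
enqueue(97): queue = [5, 97]
enqueue(9): queue = [5, 97, 9]

Answer: 5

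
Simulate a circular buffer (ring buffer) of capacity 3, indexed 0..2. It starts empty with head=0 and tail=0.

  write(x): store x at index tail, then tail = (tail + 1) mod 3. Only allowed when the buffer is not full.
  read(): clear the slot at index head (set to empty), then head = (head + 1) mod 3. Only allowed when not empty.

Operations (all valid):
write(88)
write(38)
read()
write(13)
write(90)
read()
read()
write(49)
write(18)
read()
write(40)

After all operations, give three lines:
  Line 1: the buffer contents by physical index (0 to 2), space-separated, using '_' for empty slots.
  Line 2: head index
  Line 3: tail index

write(88): buf=[88 _ _], head=0, tail=1, size=1
write(38): buf=[88 38 _], head=0, tail=2, size=2
read(): buf=[_ 38 _], head=1, tail=2, size=1
write(13): buf=[_ 38 13], head=1, tail=0, size=2
write(90): buf=[90 38 13], head=1, tail=1, size=3
read(): buf=[90 _ 13], head=2, tail=1, size=2
read(): buf=[90 _ _], head=0, tail=1, size=1
write(49): buf=[90 49 _], head=0, tail=2, size=2
write(18): buf=[90 49 18], head=0, tail=0, size=3
read(): buf=[_ 49 18], head=1, tail=0, size=2
write(40): buf=[40 49 18], head=1, tail=1, size=3

Answer: 40 49 18
1
1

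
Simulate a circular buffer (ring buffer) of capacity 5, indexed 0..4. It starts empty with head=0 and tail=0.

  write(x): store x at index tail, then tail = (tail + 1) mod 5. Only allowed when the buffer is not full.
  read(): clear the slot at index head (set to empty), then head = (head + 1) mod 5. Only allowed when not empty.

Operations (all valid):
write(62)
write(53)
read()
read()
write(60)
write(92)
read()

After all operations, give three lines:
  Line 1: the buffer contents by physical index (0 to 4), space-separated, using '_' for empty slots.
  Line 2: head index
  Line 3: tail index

write(62): buf=[62 _ _ _ _], head=0, tail=1, size=1
write(53): buf=[62 53 _ _ _], head=0, tail=2, size=2
read(): buf=[_ 53 _ _ _], head=1, tail=2, size=1
read(): buf=[_ _ _ _ _], head=2, tail=2, size=0
write(60): buf=[_ _ 60 _ _], head=2, tail=3, size=1
write(92): buf=[_ _ 60 92 _], head=2, tail=4, size=2
read(): buf=[_ _ _ 92 _], head=3, tail=4, size=1

Answer: _ _ _ 92 _
3
4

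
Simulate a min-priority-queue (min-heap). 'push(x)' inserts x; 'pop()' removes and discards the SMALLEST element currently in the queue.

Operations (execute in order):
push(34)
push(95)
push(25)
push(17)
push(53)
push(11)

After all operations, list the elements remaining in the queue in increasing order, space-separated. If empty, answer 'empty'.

push(34): heap contents = [34]
push(95): heap contents = [34, 95]
push(25): heap contents = [25, 34, 95]
push(17): heap contents = [17, 25, 34, 95]
push(53): heap contents = [17, 25, 34, 53, 95]
push(11): heap contents = [11, 17, 25, 34, 53, 95]

Answer: 11 17 25 34 53 95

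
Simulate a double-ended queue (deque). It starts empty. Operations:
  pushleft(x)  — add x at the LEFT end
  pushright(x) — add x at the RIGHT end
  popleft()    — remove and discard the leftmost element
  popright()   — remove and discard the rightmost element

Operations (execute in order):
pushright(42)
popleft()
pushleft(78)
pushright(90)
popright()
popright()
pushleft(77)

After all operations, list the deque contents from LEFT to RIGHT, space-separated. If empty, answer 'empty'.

pushright(42): [42]
popleft(): []
pushleft(78): [78]
pushright(90): [78, 90]
popright(): [78]
popright(): []
pushleft(77): [77]

Answer: 77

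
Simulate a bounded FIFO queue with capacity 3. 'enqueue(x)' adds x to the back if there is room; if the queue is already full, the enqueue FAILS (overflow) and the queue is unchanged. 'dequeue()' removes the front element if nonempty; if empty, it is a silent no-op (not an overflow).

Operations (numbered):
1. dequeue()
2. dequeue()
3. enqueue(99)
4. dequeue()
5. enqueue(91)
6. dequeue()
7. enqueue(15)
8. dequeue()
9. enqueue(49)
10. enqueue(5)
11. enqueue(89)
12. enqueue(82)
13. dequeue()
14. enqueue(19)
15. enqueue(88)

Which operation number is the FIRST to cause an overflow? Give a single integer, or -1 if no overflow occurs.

1. dequeue(): empty, no-op, size=0
2. dequeue(): empty, no-op, size=0
3. enqueue(99): size=1
4. dequeue(): size=0
5. enqueue(91): size=1
6. dequeue(): size=0
7. enqueue(15): size=1
8. dequeue(): size=0
9. enqueue(49): size=1
10. enqueue(5): size=2
11. enqueue(89): size=3
12. enqueue(82): size=3=cap → OVERFLOW (fail)
13. dequeue(): size=2
14. enqueue(19): size=3
15. enqueue(88): size=3=cap → OVERFLOW (fail)

Answer: 12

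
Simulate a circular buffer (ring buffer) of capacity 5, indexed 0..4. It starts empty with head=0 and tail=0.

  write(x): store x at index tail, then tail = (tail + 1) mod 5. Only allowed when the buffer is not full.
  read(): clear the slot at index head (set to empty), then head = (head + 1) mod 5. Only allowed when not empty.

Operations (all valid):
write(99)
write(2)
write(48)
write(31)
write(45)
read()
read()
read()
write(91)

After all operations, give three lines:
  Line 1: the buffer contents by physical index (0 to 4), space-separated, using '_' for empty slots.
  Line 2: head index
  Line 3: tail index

Answer: 91 _ _ 31 45
3
1

Derivation:
write(99): buf=[99 _ _ _ _], head=0, tail=1, size=1
write(2): buf=[99 2 _ _ _], head=0, tail=2, size=2
write(48): buf=[99 2 48 _ _], head=0, tail=3, size=3
write(31): buf=[99 2 48 31 _], head=0, tail=4, size=4
write(45): buf=[99 2 48 31 45], head=0, tail=0, size=5
read(): buf=[_ 2 48 31 45], head=1, tail=0, size=4
read(): buf=[_ _ 48 31 45], head=2, tail=0, size=3
read(): buf=[_ _ _ 31 45], head=3, tail=0, size=2
write(91): buf=[91 _ _ 31 45], head=3, tail=1, size=3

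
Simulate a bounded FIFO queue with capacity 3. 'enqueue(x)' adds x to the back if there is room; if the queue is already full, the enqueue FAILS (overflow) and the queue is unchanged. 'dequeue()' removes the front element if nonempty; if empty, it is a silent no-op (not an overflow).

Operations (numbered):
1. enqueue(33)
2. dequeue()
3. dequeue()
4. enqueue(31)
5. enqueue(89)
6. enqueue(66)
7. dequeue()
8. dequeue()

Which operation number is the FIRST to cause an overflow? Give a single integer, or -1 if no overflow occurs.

1. enqueue(33): size=1
2. dequeue(): size=0
3. dequeue(): empty, no-op, size=0
4. enqueue(31): size=1
5. enqueue(89): size=2
6. enqueue(66): size=3
7. dequeue(): size=2
8. dequeue(): size=1

Answer: -1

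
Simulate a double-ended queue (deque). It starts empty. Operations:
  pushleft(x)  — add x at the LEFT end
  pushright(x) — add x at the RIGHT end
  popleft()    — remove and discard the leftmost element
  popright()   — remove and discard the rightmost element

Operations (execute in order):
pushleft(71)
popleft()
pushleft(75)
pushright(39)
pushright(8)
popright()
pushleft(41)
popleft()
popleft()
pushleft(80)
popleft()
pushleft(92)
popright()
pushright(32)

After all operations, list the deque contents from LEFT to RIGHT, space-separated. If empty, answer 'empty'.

pushleft(71): [71]
popleft(): []
pushleft(75): [75]
pushright(39): [75, 39]
pushright(8): [75, 39, 8]
popright(): [75, 39]
pushleft(41): [41, 75, 39]
popleft(): [75, 39]
popleft(): [39]
pushleft(80): [80, 39]
popleft(): [39]
pushleft(92): [92, 39]
popright(): [92]
pushright(32): [92, 32]

Answer: 92 32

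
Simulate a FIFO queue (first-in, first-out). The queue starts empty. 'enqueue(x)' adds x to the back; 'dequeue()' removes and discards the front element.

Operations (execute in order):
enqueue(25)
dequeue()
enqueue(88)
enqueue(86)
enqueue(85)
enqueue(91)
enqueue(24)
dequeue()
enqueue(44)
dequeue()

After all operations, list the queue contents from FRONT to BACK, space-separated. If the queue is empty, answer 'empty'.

enqueue(25): [25]
dequeue(): []
enqueue(88): [88]
enqueue(86): [88, 86]
enqueue(85): [88, 86, 85]
enqueue(91): [88, 86, 85, 91]
enqueue(24): [88, 86, 85, 91, 24]
dequeue(): [86, 85, 91, 24]
enqueue(44): [86, 85, 91, 24, 44]
dequeue(): [85, 91, 24, 44]

Answer: 85 91 24 44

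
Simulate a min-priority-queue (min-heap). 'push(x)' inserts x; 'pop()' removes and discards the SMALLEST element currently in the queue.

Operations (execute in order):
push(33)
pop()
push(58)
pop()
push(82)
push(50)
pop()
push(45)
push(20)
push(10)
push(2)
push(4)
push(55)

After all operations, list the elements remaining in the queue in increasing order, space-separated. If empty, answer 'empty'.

push(33): heap contents = [33]
pop() → 33: heap contents = []
push(58): heap contents = [58]
pop() → 58: heap contents = []
push(82): heap contents = [82]
push(50): heap contents = [50, 82]
pop() → 50: heap contents = [82]
push(45): heap contents = [45, 82]
push(20): heap contents = [20, 45, 82]
push(10): heap contents = [10, 20, 45, 82]
push(2): heap contents = [2, 10, 20, 45, 82]
push(4): heap contents = [2, 4, 10, 20, 45, 82]
push(55): heap contents = [2, 4, 10, 20, 45, 55, 82]

Answer: 2 4 10 20 45 55 82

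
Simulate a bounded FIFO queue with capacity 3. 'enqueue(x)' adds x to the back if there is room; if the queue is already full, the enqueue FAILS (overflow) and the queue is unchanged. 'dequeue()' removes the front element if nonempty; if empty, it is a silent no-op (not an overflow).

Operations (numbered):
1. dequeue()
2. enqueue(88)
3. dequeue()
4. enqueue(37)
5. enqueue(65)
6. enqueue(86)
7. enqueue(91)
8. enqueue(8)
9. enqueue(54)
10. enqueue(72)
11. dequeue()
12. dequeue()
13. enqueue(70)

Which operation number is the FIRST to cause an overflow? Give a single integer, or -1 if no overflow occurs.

Answer: 7

Derivation:
1. dequeue(): empty, no-op, size=0
2. enqueue(88): size=1
3. dequeue(): size=0
4. enqueue(37): size=1
5. enqueue(65): size=2
6. enqueue(86): size=3
7. enqueue(91): size=3=cap → OVERFLOW (fail)
8. enqueue(8): size=3=cap → OVERFLOW (fail)
9. enqueue(54): size=3=cap → OVERFLOW (fail)
10. enqueue(72): size=3=cap → OVERFLOW (fail)
11. dequeue(): size=2
12. dequeue(): size=1
13. enqueue(70): size=2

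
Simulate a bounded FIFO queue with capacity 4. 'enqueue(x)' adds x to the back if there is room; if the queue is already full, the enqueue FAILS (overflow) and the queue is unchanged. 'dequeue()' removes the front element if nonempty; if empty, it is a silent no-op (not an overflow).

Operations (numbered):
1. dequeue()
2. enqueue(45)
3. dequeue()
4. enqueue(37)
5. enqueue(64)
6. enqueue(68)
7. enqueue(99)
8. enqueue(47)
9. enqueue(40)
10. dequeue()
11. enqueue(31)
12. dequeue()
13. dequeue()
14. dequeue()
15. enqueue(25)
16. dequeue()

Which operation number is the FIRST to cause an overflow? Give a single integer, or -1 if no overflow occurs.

1. dequeue(): empty, no-op, size=0
2. enqueue(45): size=1
3. dequeue(): size=0
4. enqueue(37): size=1
5. enqueue(64): size=2
6. enqueue(68): size=3
7. enqueue(99): size=4
8. enqueue(47): size=4=cap → OVERFLOW (fail)
9. enqueue(40): size=4=cap → OVERFLOW (fail)
10. dequeue(): size=3
11. enqueue(31): size=4
12. dequeue(): size=3
13. dequeue(): size=2
14. dequeue(): size=1
15. enqueue(25): size=2
16. dequeue(): size=1

Answer: 8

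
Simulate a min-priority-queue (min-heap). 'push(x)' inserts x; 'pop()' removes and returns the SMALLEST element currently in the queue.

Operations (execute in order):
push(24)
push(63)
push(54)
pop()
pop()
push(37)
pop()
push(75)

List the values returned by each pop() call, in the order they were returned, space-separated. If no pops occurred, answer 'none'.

push(24): heap contents = [24]
push(63): heap contents = [24, 63]
push(54): heap contents = [24, 54, 63]
pop() → 24: heap contents = [54, 63]
pop() → 54: heap contents = [63]
push(37): heap contents = [37, 63]
pop() → 37: heap contents = [63]
push(75): heap contents = [63, 75]

Answer: 24 54 37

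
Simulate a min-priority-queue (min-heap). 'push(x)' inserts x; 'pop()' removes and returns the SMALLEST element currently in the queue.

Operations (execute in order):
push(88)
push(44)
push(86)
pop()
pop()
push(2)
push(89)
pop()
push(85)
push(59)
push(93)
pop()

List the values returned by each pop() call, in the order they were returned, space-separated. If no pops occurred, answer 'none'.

push(88): heap contents = [88]
push(44): heap contents = [44, 88]
push(86): heap contents = [44, 86, 88]
pop() → 44: heap contents = [86, 88]
pop() → 86: heap contents = [88]
push(2): heap contents = [2, 88]
push(89): heap contents = [2, 88, 89]
pop() → 2: heap contents = [88, 89]
push(85): heap contents = [85, 88, 89]
push(59): heap contents = [59, 85, 88, 89]
push(93): heap contents = [59, 85, 88, 89, 93]
pop() → 59: heap contents = [85, 88, 89, 93]

Answer: 44 86 2 59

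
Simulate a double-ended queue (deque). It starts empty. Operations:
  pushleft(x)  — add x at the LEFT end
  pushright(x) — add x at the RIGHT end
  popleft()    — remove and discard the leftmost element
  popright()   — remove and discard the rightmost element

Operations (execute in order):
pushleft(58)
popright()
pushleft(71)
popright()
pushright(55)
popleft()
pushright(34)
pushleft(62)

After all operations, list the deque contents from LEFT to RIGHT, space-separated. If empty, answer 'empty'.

pushleft(58): [58]
popright(): []
pushleft(71): [71]
popright(): []
pushright(55): [55]
popleft(): []
pushright(34): [34]
pushleft(62): [62, 34]

Answer: 62 34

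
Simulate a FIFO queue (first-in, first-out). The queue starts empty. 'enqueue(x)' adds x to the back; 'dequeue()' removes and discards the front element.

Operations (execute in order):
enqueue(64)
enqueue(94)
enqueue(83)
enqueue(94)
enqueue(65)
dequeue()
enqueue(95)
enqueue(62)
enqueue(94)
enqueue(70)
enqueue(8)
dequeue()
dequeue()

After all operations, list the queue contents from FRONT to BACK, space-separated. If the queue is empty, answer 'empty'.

enqueue(64): [64]
enqueue(94): [64, 94]
enqueue(83): [64, 94, 83]
enqueue(94): [64, 94, 83, 94]
enqueue(65): [64, 94, 83, 94, 65]
dequeue(): [94, 83, 94, 65]
enqueue(95): [94, 83, 94, 65, 95]
enqueue(62): [94, 83, 94, 65, 95, 62]
enqueue(94): [94, 83, 94, 65, 95, 62, 94]
enqueue(70): [94, 83, 94, 65, 95, 62, 94, 70]
enqueue(8): [94, 83, 94, 65, 95, 62, 94, 70, 8]
dequeue(): [83, 94, 65, 95, 62, 94, 70, 8]
dequeue(): [94, 65, 95, 62, 94, 70, 8]

Answer: 94 65 95 62 94 70 8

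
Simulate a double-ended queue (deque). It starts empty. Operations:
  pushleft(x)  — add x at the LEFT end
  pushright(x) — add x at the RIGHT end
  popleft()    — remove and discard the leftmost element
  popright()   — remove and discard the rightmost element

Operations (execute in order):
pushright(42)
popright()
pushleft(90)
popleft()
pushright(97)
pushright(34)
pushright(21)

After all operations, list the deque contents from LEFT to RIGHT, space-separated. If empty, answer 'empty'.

pushright(42): [42]
popright(): []
pushleft(90): [90]
popleft(): []
pushright(97): [97]
pushright(34): [97, 34]
pushright(21): [97, 34, 21]

Answer: 97 34 21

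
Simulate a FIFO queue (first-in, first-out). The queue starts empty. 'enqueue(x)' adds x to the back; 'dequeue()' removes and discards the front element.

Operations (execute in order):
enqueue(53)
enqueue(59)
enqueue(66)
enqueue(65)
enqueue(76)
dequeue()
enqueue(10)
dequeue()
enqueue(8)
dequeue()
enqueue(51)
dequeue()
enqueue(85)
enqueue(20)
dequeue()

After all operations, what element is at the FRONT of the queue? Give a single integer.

enqueue(53): queue = [53]
enqueue(59): queue = [53, 59]
enqueue(66): queue = [53, 59, 66]
enqueue(65): queue = [53, 59, 66, 65]
enqueue(76): queue = [53, 59, 66, 65, 76]
dequeue(): queue = [59, 66, 65, 76]
enqueue(10): queue = [59, 66, 65, 76, 10]
dequeue(): queue = [66, 65, 76, 10]
enqueue(8): queue = [66, 65, 76, 10, 8]
dequeue(): queue = [65, 76, 10, 8]
enqueue(51): queue = [65, 76, 10, 8, 51]
dequeue(): queue = [76, 10, 8, 51]
enqueue(85): queue = [76, 10, 8, 51, 85]
enqueue(20): queue = [76, 10, 8, 51, 85, 20]
dequeue(): queue = [10, 8, 51, 85, 20]

Answer: 10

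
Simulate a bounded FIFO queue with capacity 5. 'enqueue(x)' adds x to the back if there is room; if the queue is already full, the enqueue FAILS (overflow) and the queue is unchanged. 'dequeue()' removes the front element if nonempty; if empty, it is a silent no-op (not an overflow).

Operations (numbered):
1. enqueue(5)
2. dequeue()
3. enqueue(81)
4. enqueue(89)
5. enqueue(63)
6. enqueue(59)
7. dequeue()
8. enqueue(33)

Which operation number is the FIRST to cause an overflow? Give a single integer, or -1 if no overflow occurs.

1. enqueue(5): size=1
2. dequeue(): size=0
3. enqueue(81): size=1
4. enqueue(89): size=2
5. enqueue(63): size=3
6. enqueue(59): size=4
7. dequeue(): size=3
8. enqueue(33): size=4

Answer: -1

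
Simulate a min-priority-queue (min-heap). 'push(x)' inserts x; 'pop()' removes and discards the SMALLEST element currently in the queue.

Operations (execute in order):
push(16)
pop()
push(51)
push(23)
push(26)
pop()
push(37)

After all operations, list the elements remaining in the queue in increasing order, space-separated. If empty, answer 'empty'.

push(16): heap contents = [16]
pop() → 16: heap contents = []
push(51): heap contents = [51]
push(23): heap contents = [23, 51]
push(26): heap contents = [23, 26, 51]
pop() → 23: heap contents = [26, 51]
push(37): heap contents = [26, 37, 51]

Answer: 26 37 51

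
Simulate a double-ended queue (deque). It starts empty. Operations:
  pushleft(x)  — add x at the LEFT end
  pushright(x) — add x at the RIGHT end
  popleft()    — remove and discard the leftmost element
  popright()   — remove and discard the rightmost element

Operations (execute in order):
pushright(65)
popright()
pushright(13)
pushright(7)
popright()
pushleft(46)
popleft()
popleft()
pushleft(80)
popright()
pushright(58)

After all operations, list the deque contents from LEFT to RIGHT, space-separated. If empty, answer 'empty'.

Answer: 58

Derivation:
pushright(65): [65]
popright(): []
pushright(13): [13]
pushright(7): [13, 7]
popright(): [13]
pushleft(46): [46, 13]
popleft(): [13]
popleft(): []
pushleft(80): [80]
popright(): []
pushright(58): [58]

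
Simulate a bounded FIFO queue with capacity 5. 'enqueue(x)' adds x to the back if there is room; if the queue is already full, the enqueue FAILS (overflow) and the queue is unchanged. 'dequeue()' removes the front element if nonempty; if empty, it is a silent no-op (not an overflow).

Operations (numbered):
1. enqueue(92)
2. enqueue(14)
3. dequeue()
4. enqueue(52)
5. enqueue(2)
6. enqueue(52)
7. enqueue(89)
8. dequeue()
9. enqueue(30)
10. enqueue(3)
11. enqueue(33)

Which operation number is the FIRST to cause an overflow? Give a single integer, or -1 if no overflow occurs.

1. enqueue(92): size=1
2. enqueue(14): size=2
3. dequeue(): size=1
4. enqueue(52): size=2
5. enqueue(2): size=3
6. enqueue(52): size=4
7. enqueue(89): size=5
8. dequeue(): size=4
9. enqueue(30): size=5
10. enqueue(3): size=5=cap → OVERFLOW (fail)
11. enqueue(33): size=5=cap → OVERFLOW (fail)

Answer: 10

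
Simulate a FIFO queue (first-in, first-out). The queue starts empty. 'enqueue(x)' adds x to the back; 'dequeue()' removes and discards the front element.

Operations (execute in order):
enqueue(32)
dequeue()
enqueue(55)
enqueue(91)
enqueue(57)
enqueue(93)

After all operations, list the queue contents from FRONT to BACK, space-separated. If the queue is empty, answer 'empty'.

Answer: 55 91 57 93

Derivation:
enqueue(32): [32]
dequeue(): []
enqueue(55): [55]
enqueue(91): [55, 91]
enqueue(57): [55, 91, 57]
enqueue(93): [55, 91, 57, 93]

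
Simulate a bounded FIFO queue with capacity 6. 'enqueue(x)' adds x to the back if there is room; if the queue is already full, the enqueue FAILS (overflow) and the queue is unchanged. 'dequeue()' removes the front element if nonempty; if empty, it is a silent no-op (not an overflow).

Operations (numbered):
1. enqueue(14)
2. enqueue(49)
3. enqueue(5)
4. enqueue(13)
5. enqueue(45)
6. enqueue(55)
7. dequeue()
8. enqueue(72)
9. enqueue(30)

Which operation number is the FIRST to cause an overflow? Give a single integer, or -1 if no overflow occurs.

Answer: 9

Derivation:
1. enqueue(14): size=1
2. enqueue(49): size=2
3. enqueue(5): size=3
4. enqueue(13): size=4
5. enqueue(45): size=5
6. enqueue(55): size=6
7. dequeue(): size=5
8. enqueue(72): size=6
9. enqueue(30): size=6=cap → OVERFLOW (fail)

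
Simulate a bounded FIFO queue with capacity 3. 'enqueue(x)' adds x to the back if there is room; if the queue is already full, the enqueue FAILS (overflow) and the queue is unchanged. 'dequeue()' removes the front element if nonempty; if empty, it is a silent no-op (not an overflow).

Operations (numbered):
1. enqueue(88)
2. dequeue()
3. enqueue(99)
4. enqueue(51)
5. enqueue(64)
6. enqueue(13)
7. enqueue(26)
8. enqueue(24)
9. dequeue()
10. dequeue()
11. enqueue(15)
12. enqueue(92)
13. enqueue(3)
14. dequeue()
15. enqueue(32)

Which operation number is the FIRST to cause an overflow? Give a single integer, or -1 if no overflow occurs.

Answer: 6

Derivation:
1. enqueue(88): size=1
2. dequeue(): size=0
3. enqueue(99): size=1
4. enqueue(51): size=2
5. enqueue(64): size=3
6. enqueue(13): size=3=cap → OVERFLOW (fail)
7. enqueue(26): size=3=cap → OVERFLOW (fail)
8. enqueue(24): size=3=cap → OVERFLOW (fail)
9. dequeue(): size=2
10. dequeue(): size=1
11. enqueue(15): size=2
12. enqueue(92): size=3
13. enqueue(3): size=3=cap → OVERFLOW (fail)
14. dequeue(): size=2
15. enqueue(32): size=3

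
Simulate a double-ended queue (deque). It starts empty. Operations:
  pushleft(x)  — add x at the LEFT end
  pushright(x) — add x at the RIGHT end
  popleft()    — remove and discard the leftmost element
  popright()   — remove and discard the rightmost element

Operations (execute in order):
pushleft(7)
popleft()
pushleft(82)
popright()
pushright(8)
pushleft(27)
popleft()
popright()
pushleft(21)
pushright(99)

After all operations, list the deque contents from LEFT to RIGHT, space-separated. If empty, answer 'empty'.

pushleft(7): [7]
popleft(): []
pushleft(82): [82]
popright(): []
pushright(8): [8]
pushleft(27): [27, 8]
popleft(): [8]
popright(): []
pushleft(21): [21]
pushright(99): [21, 99]

Answer: 21 99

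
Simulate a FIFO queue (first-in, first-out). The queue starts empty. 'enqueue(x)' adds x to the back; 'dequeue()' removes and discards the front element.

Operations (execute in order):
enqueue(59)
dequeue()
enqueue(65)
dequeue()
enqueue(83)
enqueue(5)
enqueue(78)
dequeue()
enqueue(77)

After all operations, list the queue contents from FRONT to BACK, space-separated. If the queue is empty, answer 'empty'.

enqueue(59): [59]
dequeue(): []
enqueue(65): [65]
dequeue(): []
enqueue(83): [83]
enqueue(5): [83, 5]
enqueue(78): [83, 5, 78]
dequeue(): [5, 78]
enqueue(77): [5, 78, 77]

Answer: 5 78 77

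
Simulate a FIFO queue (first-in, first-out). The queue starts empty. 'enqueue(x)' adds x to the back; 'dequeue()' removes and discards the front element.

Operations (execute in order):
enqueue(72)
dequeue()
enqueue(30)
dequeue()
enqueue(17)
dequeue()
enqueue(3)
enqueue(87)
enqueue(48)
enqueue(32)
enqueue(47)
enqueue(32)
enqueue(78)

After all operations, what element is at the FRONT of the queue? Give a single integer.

Answer: 3

Derivation:
enqueue(72): queue = [72]
dequeue(): queue = []
enqueue(30): queue = [30]
dequeue(): queue = []
enqueue(17): queue = [17]
dequeue(): queue = []
enqueue(3): queue = [3]
enqueue(87): queue = [3, 87]
enqueue(48): queue = [3, 87, 48]
enqueue(32): queue = [3, 87, 48, 32]
enqueue(47): queue = [3, 87, 48, 32, 47]
enqueue(32): queue = [3, 87, 48, 32, 47, 32]
enqueue(78): queue = [3, 87, 48, 32, 47, 32, 78]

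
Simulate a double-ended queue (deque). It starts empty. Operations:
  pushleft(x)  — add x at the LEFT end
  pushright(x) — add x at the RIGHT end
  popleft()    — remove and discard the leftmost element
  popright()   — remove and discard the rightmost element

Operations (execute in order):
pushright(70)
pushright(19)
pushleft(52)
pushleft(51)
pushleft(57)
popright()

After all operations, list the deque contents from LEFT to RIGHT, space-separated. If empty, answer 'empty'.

Answer: 57 51 52 70

Derivation:
pushright(70): [70]
pushright(19): [70, 19]
pushleft(52): [52, 70, 19]
pushleft(51): [51, 52, 70, 19]
pushleft(57): [57, 51, 52, 70, 19]
popright(): [57, 51, 52, 70]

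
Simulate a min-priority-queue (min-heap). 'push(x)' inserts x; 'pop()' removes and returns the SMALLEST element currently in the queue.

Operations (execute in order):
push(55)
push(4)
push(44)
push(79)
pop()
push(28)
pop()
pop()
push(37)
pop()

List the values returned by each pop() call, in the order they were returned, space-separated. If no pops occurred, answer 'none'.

push(55): heap contents = [55]
push(4): heap contents = [4, 55]
push(44): heap contents = [4, 44, 55]
push(79): heap contents = [4, 44, 55, 79]
pop() → 4: heap contents = [44, 55, 79]
push(28): heap contents = [28, 44, 55, 79]
pop() → 28: heap contents = [44, 55, 79]
pop() → 44: heap contents = [55, 79]
push(37): heap contents = [37, 55, 79]
pop() → 37: heap contents = [55, 79]

Answer: 4 28 44 37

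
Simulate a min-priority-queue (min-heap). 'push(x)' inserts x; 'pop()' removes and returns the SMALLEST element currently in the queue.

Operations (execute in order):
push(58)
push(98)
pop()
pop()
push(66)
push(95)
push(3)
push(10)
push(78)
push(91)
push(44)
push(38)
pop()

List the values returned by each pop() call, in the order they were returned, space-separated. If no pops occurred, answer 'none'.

push(58): heap contents = [58]
push(98): heap contents = [58, 98]
pop() → 58: heap contents = [98]
pop() → 98: heap contents = []
push(66): heap contents = [66]
push(95): heap contents = [66, 95]
push(3): heap contents = [3, 66, 95]
push(10): heap contents = [3, 10, 66, 95]
push(78): heap contents = [3, 10, 66, 78, 95]
push(91): heap contents = [3, 10, 66, 78, 91, 95]
push(44): heap contents = [3, 10, 44, 66, 78, 91, 95]
push(38): heap contents = [3, 10, 38, 44, 66, 78, 91, 95]
pop() → 3: heap contents = [10, 38, 44, 66, 78, 91, 95]

Answer: 58 98 3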